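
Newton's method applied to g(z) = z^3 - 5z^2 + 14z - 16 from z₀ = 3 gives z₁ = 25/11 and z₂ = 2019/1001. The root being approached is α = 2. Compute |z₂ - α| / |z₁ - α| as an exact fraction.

z₁ - α = 25/11 - 2 = 3/11, so |z₁ - α| = 3/11.
z₂ - α = 2019/1001 - 2 = 17/1001, so |z₂ - α| = 17/1001.
Ratio = (17/1001) / (3/11) = 17/273.

17/273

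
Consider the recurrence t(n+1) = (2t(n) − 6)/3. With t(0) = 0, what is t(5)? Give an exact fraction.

−422/81

t(1) = (2·0 − 6)/3 = −2.
t(2) = (2·(−2) − 6)/3 = −10/3.
t(3) = (2·(−10/3) − 6)/3 = −38/9.
t(4) = (2·(−38/9) − 6)/3 = −130/27.
t(5) = (2·(−130/27) − 6)/3 = −422/81.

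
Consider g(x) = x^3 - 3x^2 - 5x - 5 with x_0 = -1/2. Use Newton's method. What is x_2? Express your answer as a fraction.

g'(x) = 3x^2 - 6x - 5.
g(-1/2) = -27/8, g'(-1/2) = -5/4, so x_1 = (-1/2) - (-27/8)/(-5/4) = -16/5.
g(-16/5) = -6561/125, g'(-16/5) = 1123/25, so x_2 = (-16/5) - (-6561/125)/(1123/25) = -11407/5615.

-11407/5615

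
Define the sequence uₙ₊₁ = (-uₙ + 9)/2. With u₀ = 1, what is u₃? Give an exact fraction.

u₁ = (-1 + 9)/2 = 4.
u₂ = (-4 + 9)/2 = 5/2.
u₃ = (-(5/2) + 9)/2 = 13/4.

13/4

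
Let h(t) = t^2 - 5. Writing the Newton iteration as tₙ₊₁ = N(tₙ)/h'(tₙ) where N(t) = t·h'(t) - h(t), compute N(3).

14

h'(t) = 2t.
N(t) = t·h'(t) - h(t) = t·(2t) - (t^2 - 5) = t^2 + 5.
N(3) = 14.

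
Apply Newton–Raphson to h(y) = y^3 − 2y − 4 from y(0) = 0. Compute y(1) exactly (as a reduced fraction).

h'(y) = 3y^2 − 2.
h(0) = −4, h'(0) = −2, so y(1) = 0 − (−4)/(−2) = −2.

−2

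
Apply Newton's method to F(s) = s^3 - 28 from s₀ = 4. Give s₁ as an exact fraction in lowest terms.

F'(s) = 3s^2.
F(4) = 36, F'(4) = 48, so s₁ = 4 - 36/48 = 13/4.

13/4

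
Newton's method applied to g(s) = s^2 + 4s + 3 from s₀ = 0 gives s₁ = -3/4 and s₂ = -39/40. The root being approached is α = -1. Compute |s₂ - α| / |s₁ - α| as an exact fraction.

s₁ - α = -3/4 - (-1) = -3/4 + 1 = 1/4, so |s₁ - α| = 1/4.
s₂ - α = -39/40 - (-1) = -39/40 + 1 = 1/40, so |s₂ - α| = 1/40.
Ratio = (1/40) / (1/4) = 1/10.

1/10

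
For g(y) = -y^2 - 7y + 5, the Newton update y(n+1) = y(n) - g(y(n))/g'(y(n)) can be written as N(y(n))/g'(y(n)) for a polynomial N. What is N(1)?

g'(y) = -2y - 7.
N(y) = y·g'(y) - g(y) = y·(-2y - 7) - (-y^2 - 7y + 5) = -y^2 - 5.
N(1) = -6.

-6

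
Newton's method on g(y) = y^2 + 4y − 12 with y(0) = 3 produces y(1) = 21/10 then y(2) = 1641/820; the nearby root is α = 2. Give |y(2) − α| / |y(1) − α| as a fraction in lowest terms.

1/82

y(1) − α = 21/10 − 2 = 1/10, so |y(1) − α| = 1/10.
y(2) − α = 1641/820 − 2 = 1/820, so |y(2) − α| = 1/820.
Ratio = (1/820) / (1/10) = 1/82.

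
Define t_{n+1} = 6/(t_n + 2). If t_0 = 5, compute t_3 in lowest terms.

60/41

t_1 = 6/(5 + 2) = 6/7.
t_2 = 6/(6/7 + 2) = 21/10.
t_3 = 6/(21/10 + 2) = 60/41.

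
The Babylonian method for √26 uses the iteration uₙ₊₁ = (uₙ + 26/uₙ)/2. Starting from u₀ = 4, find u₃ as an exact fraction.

u₁ = (4 + 26/4)/2 = 21/4.
u₂ = (21/4 + 26/(21/4))/2 = 857/168.
u₃ = (857/168 + 26/(857/168))/2 = 1468273/287952.

1468273/287952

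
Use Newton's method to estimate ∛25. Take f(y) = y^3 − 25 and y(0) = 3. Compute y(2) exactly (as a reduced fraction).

f'(y) = 3y^2.
f(3) = 2, f'(3) = 27, so y(1) = 3 − 2/27 = 79/27.
f(79/27) = 964/19683, f'(79/27) = 6241/243, so y(2) = (79/27) − (964/19683)/(6241/243) = 1478153/505521.

1478153/505521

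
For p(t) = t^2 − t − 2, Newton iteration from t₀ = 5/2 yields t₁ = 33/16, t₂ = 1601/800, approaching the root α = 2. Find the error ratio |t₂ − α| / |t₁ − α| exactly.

t₁ − α = 33/16 − 2 = 1/16, so |t₁ − α| = 1/16.
t₂ − α = 1601/800 − 2 = 1/800, so |t₂ − α| = 1/800.
Ratio = (1/800) / (1/16) = 1/50.

1/50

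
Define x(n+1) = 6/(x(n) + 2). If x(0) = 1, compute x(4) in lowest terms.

x(1) = 6/(1 + 2) = 2.
x(2) = 6/(2 + 2) = 3/2.
x(3) = 6/(3/2 + 2) = 12/7.
x(4) = 6/(12/7 + 2) = 21/13.

21/13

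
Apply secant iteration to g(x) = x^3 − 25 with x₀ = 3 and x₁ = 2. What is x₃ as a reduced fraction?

g(3) = 2, g(2) = −17. x₂ = 2 − (−17)·(2 − 3)/((−17) − 2) = 55/19.
g(2) = −17, g(55/19) = −5100/6859. x₃ = (55/19) − (−5100/6859)·((55/19) − 2)/((−5100/6859) − (−17)) = 19255/6559.

19255/6559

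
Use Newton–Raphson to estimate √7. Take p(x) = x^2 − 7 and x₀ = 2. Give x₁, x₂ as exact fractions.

p'(x) = 2x.
p(2) = −3, p'(2) = 4, so x₁ = 2 − (−3)/4 = 11/4.
p(11/4) = 9/16, p'(11/4) = 11/2, so x₂ = (11/4) − (9/16)/(11/2) = 233/88.

x₁ = 11/4, x₂ = 233/88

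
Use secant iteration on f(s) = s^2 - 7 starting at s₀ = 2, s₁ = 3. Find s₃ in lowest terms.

f(2) = -3, f(3) = 2. s₂ = 3 - 2·(3 - 2)/(2 - (-3)) = 13/5.
f(3) = 2, f(13/5) = -6/25. s₃ = (13/5) - (-6/25)·((13/5) - 3)/((-6/25) - 2) = 37/14.

37/14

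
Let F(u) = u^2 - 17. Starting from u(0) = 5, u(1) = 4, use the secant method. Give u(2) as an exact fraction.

F(5) = 8, F(4) = -1. u(2) = 4 - (-1)·(4 - 5)/((-1) - 8) = 37/9.

37/9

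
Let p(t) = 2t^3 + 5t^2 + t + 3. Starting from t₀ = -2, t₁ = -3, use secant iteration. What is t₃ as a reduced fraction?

p(-2) = 5, p(-3) = -9. t₂ = (-3) - (-9)·((-3) - (-2))/((-9) - 5) = -33/14.
p(-3) = -9, p(-33/14) = 765/343. t₃ = (-33/14) - (765/343)·((-33/14) - (-3))/((765/343) - (-9)) = -2127/856.

-2127/856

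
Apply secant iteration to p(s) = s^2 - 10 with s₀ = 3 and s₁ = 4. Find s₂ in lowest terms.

22/7

p(3) = -1, p(4) = 6. s₂ = 4 - 6·(4 - 3)/(6 - (-1)) = 22/7.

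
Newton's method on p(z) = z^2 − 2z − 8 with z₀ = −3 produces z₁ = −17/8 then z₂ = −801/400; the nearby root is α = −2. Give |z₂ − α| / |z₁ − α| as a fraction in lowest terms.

1/50

z₁ − α = −17/8 − (−2) = −17/8 + 2 = −1/8, so |z₁ − α| = 1/8.
z₂ − α = −801/400 − (−2) = −801/400 + 2 = −1/400, so |z₂ − α| = 1/400.
Ratio = (1/400) / (1/8) = 1/50.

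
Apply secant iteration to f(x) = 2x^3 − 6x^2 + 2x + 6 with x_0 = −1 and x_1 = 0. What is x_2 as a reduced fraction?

−3/5

f(−1) = −4, f(0) = 6. x_2 = 0 − 6·(0 − (−1))/(6 − (−4)) = −3/5.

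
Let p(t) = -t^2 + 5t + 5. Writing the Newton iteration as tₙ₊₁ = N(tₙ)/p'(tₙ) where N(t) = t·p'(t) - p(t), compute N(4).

-21

p'(t) = -2t + 5.
N(t) = t·p'(t) - p(t) = t·(-2t + 5) - (-t^2 + 5t + 5) = -t^2 - 5.
N(4) = -21.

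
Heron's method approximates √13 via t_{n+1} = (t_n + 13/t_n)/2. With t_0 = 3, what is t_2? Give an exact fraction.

t_1 = (3 + 13/3)/2 = 11/3.
t_2 = (11/3 + 13/(11/3))/2 = 119/33.

119/33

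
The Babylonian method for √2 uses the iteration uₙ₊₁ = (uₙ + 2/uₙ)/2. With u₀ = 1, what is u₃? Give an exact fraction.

577/408

u₁ = (1 + 2/1)/2 = 3/2.
u₂ = (3/2 + 2/(3/2))/2 = 17/12.
u₃ = (17/12 + 2/(17/12))/2 = 577/408.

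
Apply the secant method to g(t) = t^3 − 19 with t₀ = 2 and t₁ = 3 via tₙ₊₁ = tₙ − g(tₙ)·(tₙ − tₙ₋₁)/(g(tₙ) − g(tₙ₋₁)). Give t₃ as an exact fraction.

g(2) = −11, g(3) = 8. t₂ = 3 − 8·(3 − 2)/(8 − (−11)) = 49/19.
g(3) = 8, g(49/19) = −12672/6859. t₃ = (49/19) − (−12672/6859)·((49/19) − 3)/((−12672/6859) − 8) = 22441/8443.

22441/8443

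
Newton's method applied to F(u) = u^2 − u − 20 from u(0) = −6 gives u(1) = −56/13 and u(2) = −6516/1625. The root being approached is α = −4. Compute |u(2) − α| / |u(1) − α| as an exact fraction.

u(1) − α = −56/13 − (−4) = −56/13 + 4 = −4/13, so |u(1) − α| = 4/13.
u(2) − α = −6516/1625 − (−4) = −6516/1625 + 4 = −16/1625, so |u(2) − α| = 16/1625.
Ratio = (16/1625) / (4/13) = 4/125.

4/125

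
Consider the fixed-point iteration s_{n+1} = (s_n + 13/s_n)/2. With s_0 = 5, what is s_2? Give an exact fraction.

s_1 = (5 + 13/5)/2 = 19/5.
s_2 = (19/5 + 13/(19/5))/2 = 343/95.

343/95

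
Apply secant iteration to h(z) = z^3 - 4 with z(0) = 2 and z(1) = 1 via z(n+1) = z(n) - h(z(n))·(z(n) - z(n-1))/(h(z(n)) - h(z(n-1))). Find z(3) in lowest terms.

h(2) = 4, h(1) = -3. z(2) = 1 - (-3)·(1 - 2)/((-3) - 4) = 10/7.
h(1) = -3, h(10/7) = -372/343. z(3) = (10/7) - (-372/343)·((10/7) - 1)/((-372/343) - (-3)) = 122/73.

122/73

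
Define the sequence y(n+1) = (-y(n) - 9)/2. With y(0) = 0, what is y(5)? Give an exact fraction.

y(1) = (-0 - 9)/2 = -9/2.
y(2) = (-(-9/2) - 9)/2 = -9/4.
y(3) = (-(-9/4) - 9)/2 = -27/8.
y(4) = (-(-27/8) - 9)/2 = -45/16.
y(5) = (-(-45/16) - 9)/2 = -99/32.

-99/32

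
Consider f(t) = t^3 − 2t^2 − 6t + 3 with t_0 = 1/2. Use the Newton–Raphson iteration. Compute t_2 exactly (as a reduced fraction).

78575/175363

f'(t) = 3t^2 − 4t − 6.
f(1/2) = −3/8, f'(1/2) = −29/4, so t_1 = (1/2) − (−3/8)/(−29/4) = 13/29.
f(13/29) = −36/24389, f'(13/29) = −6047/841, so t_2 = (13/29) − (−36/24389)/(−6047/841) = 78575/175363.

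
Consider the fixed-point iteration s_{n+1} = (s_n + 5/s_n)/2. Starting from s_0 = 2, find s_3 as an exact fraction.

51841/23184

s_1 = (2 + 5/2)/2 = 9/4.
s_2 = (9/4 + 5/(9/4))/2 = 161/72.
s_3 = (161/72 + 5/(161/72))/2 = 51841/23184.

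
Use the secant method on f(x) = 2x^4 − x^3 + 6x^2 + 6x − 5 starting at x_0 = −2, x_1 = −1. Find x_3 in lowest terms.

f(−2) = 47, f(−1) = −2. x_2 = (−1) − (−2)·((−1) − (−2))/((−2) − 47) = −51/49.
f(−1) = −2, f(−51/49) = −7324292/5764801. x_3 = (−51/49) − (−7324292/5764801)·((−51/49) − (−1))/((−7324292/5764801) − (−2)) = −2337953/2102655.

−2337953/2102655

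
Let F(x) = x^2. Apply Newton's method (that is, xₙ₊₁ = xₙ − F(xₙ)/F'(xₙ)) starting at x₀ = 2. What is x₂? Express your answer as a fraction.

1/2

F'(x) = 2x.
F(2) = 4, F'(2) = 4, so x₁ = 2 − 4/4 = 1.
F(1) = 1, F'(1) = 2, so x₂ = 1 − 1/2 = 1/2.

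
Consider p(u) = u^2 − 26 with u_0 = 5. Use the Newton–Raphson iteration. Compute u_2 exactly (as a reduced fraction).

p'(u) = 2u.
p(5) = −1, p'(5) = 10, so u_1 = 5 − (−1)/10 = 51/10.
p(51/10) = 1/100, p'(51/10) = 51/5, so u_2 = (51/10) − (1/100)/(51/5) = 5201/1020.

5201/1020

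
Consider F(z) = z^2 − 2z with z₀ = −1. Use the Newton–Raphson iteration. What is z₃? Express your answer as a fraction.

F'(z) = 2z − 2.
F(−1) = 3, F'(−1) = −4, so z₁ = (−1) − 3/(−4) = −1/4.
F(−1/4) = 9/16, F'(−1/4) = −5/2, so z₂ = (−1/4) − (9/16)/(−5/2) = −1/40.
F(−1/40) = 81/1600, F'(−1/40) = −41/20, so z₃ = (−1/40) − (81/1600)/(−41/20) = −1/3280.

−1/3280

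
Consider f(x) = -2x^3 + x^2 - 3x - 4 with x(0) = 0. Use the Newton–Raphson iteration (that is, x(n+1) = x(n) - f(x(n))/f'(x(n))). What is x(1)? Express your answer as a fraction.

-4/3

f'(x) = -6x^2 + 2x - 3.
f(0) = -4, f'(0) = -3, so x(1) = 0 - (-4)/(-3) = -4/3.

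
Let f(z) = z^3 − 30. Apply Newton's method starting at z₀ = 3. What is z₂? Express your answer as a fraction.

32887/10584

f'(z) = 3z^2.
f(3) = −3, f'(3) = 27, so z₁ = 3 − (−3)/27 = 28/9.
f(28/9) = 82/729, f'(28/9) = 784/27, so z₂ = (28/9) − (82/729)/(784/27) = 32887/10584.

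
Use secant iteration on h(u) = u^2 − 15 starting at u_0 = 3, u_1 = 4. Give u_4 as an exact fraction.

h(3) = −6, h(4) = 1. u_2 = 4 − 1·(4 − 3)/(1 − (−6)) = 27/7.
h(4) = 1, h(27/7) = −6/49. u_3 = (27/7) − (−6/49)·((27/7) − 4)/((−6/49) − 1) = 213/55.
h(27/7) = −6/49, h(213/55) = −6/3025. u_4 = (213/55) − (−6/3025)·((213/55) − (27/7))/((−6/3025) − (−6/49)) = 1921/496.

1921/496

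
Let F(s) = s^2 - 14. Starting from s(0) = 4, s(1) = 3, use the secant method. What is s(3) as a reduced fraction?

176/47

F(4) = 2, F(3) = -5. s(2) = 3 - (-5)·(3 - 4)/((-5) - 2) = 26/7.
F(3) = -5, F(26/7) = -10/49. s(3) = (26/7) - (-10/49)·((26/7) - 3)/((-10/49) - (-5)) = 176/47.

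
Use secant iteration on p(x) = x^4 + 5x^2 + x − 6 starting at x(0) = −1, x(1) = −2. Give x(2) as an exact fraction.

−30/29

p(−1) = −1, p(−2) = 28. x(2) = (−2) − 28·((−2) − (−1))/(28 − (−1)) = −30/29.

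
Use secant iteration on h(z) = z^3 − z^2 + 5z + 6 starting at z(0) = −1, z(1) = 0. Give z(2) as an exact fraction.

−6/7

h(−1) = −1, h(0) = 6. z(2) = 0 − 6·(0 − (−1))/(6 − (−1)) = −6/7.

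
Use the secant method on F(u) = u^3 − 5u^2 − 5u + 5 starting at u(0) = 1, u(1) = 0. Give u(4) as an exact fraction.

1898640/2963681

F(1) = −4, F(0) = 5. u(2) = 0 − 5·(0 − 1)/(5 − (−4)) = 5/9.
F(0) = 5, F(5/9) = 620/729. u(3) = (5/9) − (620/729)·((5/9) − 0)/((620/729) − 5) = 81/121.
F(5/9) = 620/729, F(81/121) = −509764/1771561. u(4) = (81/121) − (−509764/1771561)·((81/121) − (5/9))/((−509764/1771561) − (620/729)) = 1898640/2963681.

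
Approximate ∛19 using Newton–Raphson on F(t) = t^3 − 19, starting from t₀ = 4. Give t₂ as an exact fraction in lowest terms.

52187/19208

F'(t) = 3t^2.
F(4) = 45, F'(4) = 48, so t₁ = 4 − 45/48 = 49/16.
F(49/16) = 39825/4096, F'(49/16) = 7203/256, so t₂ = (49/16) − (39825/4096)/(7203/256) = 52187/19208.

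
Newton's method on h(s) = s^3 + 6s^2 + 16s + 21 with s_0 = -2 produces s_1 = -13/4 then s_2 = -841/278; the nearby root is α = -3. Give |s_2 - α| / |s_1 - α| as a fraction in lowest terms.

14/139

s_1 - α = -13/4 - (-3) = -13/4 + 3 = -1/4, so |s_1 - α| = 1/4.
s_2 - α = -841/278 - (-3) = -841/278 + 3 = -7/278, so |s_2 - α| = 7/278.
Ratio = (7/278) / (1/4) = 14/139.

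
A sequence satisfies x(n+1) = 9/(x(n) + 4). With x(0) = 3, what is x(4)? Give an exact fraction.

x(1) = 9/(3 + 4) = 9/7.
x(2) = 9/(9/7 + 4) = 63/37.
x(3) = 9/(63/37 + 4) = 333/211.
x(4) = 9/(333/211 + 4) = 1899/1177.

1899/1177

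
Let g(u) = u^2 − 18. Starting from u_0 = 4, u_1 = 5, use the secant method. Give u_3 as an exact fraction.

g(4) = −2, g(5) = 7. u_2 = 5 − 7·(5 − 4)/(7 − (−2)) = 38/9.
g(5) = 7, g(38/9) = −14/81. u_3 = (38/9) − (−14/81)·((38/9) − 5)/((−14/81) − 7) = 352/83.

352/83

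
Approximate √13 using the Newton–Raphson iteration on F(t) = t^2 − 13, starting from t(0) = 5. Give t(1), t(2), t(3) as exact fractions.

t(1) = 19/5, t(2) = 343/95, t(3) = 117487/32585

F'(t) = 2t.
F(5) = 12, F'(5) = 10, so t(1) = 5 − 12/10 = 19/5.
F(19/5) = 36/25, F'(19/5) = 38/5, so t(2) = (19/5) − (36/25)/(38/5) = 343/95.
F(343/95) = 324/9025, F'(343/95) = 686/95, so t(3) = (343/95) − (324/9025)/(686/95) = 117487/32585.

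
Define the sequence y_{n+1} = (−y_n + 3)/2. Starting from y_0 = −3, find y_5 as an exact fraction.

y_1 = (−(−3) + 3)/2 = 3.
y_2 = (−3 + 3)/2 = 0.
y_3 = (−0 + 3)/2 = 3/2.
y_4 = (−(3/2) + 3)/2 = 3/4.
y_5 = (−(3/4) + 3)/2 = 9/8.

9/8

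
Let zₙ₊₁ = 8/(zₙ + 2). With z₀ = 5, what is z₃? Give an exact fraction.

44/25

z₁ = 8/(5 + 2) = 8/7.
z₂ = 8/(8/7 + 2) = 28/11.
z₃ = 8/(28/11 + 2) = 44/25.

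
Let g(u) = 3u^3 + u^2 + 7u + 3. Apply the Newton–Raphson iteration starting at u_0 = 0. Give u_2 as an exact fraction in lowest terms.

g'(u) = 9u^2 + 2u + 7.
g(0) = 3, g'(0) = 7, so u_1 = 0 − 3/7 = −3/7.
g(−3/7) = −18/343, g'(−3/7) = 382/49, so u_2 = (−3/7) − (−18/343)/(382/49) = −564/1337.

−564/1337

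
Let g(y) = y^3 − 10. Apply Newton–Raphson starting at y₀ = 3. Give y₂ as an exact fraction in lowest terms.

360559/165888

g'(y) = 3y^2.
g(3) = 17, g'(3) = 27, so y₁ = 3 − 17/27 = 64/27.
g(64/27) = 65314/19683, g'(64/27) = 4096/243, so y₂ = (64/27) − (65314/19683)/(4096/243) = 360559/165888.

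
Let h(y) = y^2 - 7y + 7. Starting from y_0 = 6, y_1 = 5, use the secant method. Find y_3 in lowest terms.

29/5

h(6) = 1, h(5) = -3. y_2 = 5 - (-3)·(5 - 6)/((-3) - 1) = 23/4.
h(5) = -3, h(23/4) = -3/16. y_3 = (23/4) - (-3/16)·((23/4) - 5)/((-3/16) - (-3)) = 29/5.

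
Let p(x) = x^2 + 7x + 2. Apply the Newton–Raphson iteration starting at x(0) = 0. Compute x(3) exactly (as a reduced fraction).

p'(x) = 2x + 7.
p(0) = 2, p'(0) = 7, so x(1) = 0 - 2/7 = -2/7.
p(-2/7) = 4/49, p'(-2/7) = 45/7, so x(2) = (-2/7) - (4/49)/(45/7) = -94/315.
p(-94/315) = 16/99225, p'(-94/315) = 2017/315, so x(3) = (-94/315) - (16/99225)/(2017/315) = -189614/635355.

-189614/635355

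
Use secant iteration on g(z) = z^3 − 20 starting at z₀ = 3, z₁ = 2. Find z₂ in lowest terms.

g(3) = 7, g(2) = −12. z₂ = 2 − (−12)·(2 − 3)/((−12) − 7) = 50/19.

50/19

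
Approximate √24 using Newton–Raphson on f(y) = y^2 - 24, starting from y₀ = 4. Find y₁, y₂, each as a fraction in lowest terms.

f'(y) = 2y.
f(4) = -8, f'(4) = 8, so y₁ = 4 - (-8)/8 = 5.
f(5) = 1, f'(5) = 10, so y₂ = 5 - 1/10 = 49/10.

y₁ = 5, y₂ = 49/10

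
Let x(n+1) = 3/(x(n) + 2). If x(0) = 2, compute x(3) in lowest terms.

x(1) = 3/(2 + 2) = 3/4.
x(2) = 3/(3/4 + 2) = 12/11.
x(3) = 3/(12/11 + 2) = 33/34.

33/34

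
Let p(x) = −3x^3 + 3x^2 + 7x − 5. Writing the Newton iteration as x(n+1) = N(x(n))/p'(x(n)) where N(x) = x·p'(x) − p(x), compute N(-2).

p'(x) = −9x^2 + 6x + 7.
N(x) = x·p'(x) − p(x) = x·(−9x^2 + 6x + 7) − (−3x^3 + 3x^2 + 7x − 5) = −6x^3 + 3x^2 + 5.
N(-2) = 65.

65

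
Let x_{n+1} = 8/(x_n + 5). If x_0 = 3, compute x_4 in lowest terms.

152/119

x_1 = 8/(3 + 5) = 1.
x_2 = 8/(1 + 5) = 4/3.
x_3 = 8/(4/3 + 5) = 24/19.
x_4 = 8/(24/19 + 5) = 152/119.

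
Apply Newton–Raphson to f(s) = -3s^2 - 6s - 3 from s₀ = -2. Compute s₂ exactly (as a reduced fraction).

-5/4

f'(s) = -6s - 6.
f(-2) = -3, f'(-2) = 6, so s₁ = (-2) - (-3)/6 = -3/2.
f(-3/2) = -3/4, f'(-3/2) = 3, so s₂ = (-3/2) - (-3/4)/3 = -5/4.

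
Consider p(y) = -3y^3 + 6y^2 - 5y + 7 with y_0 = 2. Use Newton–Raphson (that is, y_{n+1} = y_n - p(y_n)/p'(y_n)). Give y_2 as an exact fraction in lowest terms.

p'(y) = -9y^2 + 12y - 5.
p(2) = -3, p'(2) = -17, so y_1 = 2 - (-3)/(-17) = 31/17.
p(31/17) = -1755/4913, p'(31/17) = -3770/289, so y_2 = (31/17) - (-1755/4913)/(-3770/289) = 1771/986.

1771/986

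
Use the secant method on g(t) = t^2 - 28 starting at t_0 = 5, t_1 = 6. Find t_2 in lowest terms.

g(5) = -3, g(6) = 8. t_2 = 6 - 8·(6 - 5)/(8 - (-3)) = 58/11.

58/11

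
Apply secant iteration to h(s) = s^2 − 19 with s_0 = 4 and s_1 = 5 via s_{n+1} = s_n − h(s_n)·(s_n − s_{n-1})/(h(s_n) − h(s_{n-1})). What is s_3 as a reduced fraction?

61/14

h(4) = −3, h(5) = 6. s_2 = 5 − 6·(5 − 4)/(6 − (−3)) = 13/3.
h(5) = 6, h(13/3) = −2/9. s_3 = (13/3) − (−2/9)·((13/3) − 5)/((−2/9) − 6) = 61/14.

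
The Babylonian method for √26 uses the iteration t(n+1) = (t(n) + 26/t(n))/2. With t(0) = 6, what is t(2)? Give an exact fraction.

1897/372

t(1) = (6 + 26/6)/2 = 31/6.
t(2) = (31/6 + 26/(31/6))/2 = 1897/372.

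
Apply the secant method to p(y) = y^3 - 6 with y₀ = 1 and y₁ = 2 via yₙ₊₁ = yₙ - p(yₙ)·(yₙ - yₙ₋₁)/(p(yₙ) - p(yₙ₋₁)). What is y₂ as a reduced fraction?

p(1) = -5, p(2) = 2. y₂ = 2 - 2·(2 - 1)/(2 - (-5)) = 12/7.

12/7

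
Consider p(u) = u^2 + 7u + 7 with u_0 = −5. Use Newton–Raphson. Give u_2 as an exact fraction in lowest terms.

−29/5

p'(u) = 2u + 7.
p(−5) = −3, p'(−5) = −3, so u_1 = (−5) − (−3)/(−3) = −6.
p(−6) = 1, p'(−6) = −5, so u_2 = (−6) − 1/(−5) = −29/5.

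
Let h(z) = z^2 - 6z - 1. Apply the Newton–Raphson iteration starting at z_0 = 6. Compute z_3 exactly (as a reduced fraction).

2026009/328776

h'(z) = 2z - 6.
h(6) = -1, h'(6) = 6, so z_1 = 6 - (-1)/6 = 37/6.
h(37/6) = 1/36, h'(37/6) = 19/3, so z_2 = (37/6) - (1/36)/(19/3) = 1405/228.
h(1405/228) = 1/51984, h'(1405/228) = 721/114, so z_3 = (1405/228) - (1/51984)/(721/114) = 2026009/328776.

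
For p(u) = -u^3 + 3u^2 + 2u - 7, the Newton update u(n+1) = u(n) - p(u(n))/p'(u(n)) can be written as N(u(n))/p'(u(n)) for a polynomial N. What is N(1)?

p'(u) = -3u^2 + 6u + 2.
N(u) = u·p'(u) - p(u) = u·(-3u^2 + 6u + 2) - (-u^3 + 3u^2 + 2u - 7) = -2u^3 + 3u^2 + 7.
N(1) = 8.

8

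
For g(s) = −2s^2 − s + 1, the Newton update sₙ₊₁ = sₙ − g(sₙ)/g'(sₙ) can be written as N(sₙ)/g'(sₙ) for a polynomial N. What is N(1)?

g'(s) = −4s − 1.
N(s) = s·g'(s) − g(s) = s·(−4s − 1) − (−2s^2 − s + 1) = −2s^2 − 1.
N(1) = −3.

−3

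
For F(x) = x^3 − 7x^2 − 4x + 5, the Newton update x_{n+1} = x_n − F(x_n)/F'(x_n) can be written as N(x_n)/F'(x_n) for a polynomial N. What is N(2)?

F'(x) = 3x^2 − 14x − 4.
N(x) = x·F'(x) − F(x) = x·(3x^2 − 14x − 4) − (x^3 − 7x^2 − 4x + 5) = 2x^3 − 7x^2 − 5.
N(2) = −17.

−17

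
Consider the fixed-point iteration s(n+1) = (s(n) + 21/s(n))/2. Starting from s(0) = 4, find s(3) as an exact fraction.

s(1) = (4 + 21/4)/2 = 37/8.
s(2) = (37/8 + 21/(37/8))/2 = 2713/592.
s(3) = (2713/592 + 21/(2713/592))/2 = 14720113/3212192.

14720113/3212192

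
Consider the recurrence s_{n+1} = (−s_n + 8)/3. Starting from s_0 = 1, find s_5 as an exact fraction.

487/243

s_1 = (−1 + 8)/3 = 7/3.
s_2 = (−(7/3) + 8)/3 = 17/9.
s_3 = (−(17/9) + 8)/3 = 55/27.
s_4 = (−(55/27) + 8)/3 = 161/81.
s_5 = (−(161/81) + 8)/3 = 487/243.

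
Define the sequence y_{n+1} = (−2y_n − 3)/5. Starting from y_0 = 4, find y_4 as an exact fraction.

y_1 = (−2·4 − 3)/5 = −11/5.
y_2 = (−2·(−11/5) − 3)/5 = 7/25.
y_3 = (−2·(7/25) − 3)/5 = −89/125.
y_4 = (−2·(−89/125) − 3)/5 = −197/625.

−197/625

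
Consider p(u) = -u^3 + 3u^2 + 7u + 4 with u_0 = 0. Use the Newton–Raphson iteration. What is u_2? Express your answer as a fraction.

p'(u) = -3u^2 + 6u + 7.
p(0) = 4, p'(0) = 7, so u_1 = 0 - 4/7 = -4/7.
p(-4/7) = 400/343, p'(-4/7) = 127/49, so u_2 = (-4/7) - (400/343)/(127/49) = -908/889.

-908/889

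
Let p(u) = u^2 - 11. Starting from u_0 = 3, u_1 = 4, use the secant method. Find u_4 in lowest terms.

p(3) = -2, p(4) = 5. u_2 = 4 - 5·(4 - 3)/(5 - (-2)) = 23/7.
p(4) = 5, p(23/7) = -10/49. u_3 = (23/7) - (-10/49)·((23/7) - 4)/((-10/49) - 5) = 169/51.
p(23/7) = -10/49, p(169/51) = -50/2601. u_4 = (169/51) - (-50/2601)·((169/51) - (23/7))/((-50/2601) - (-10/49)) = 3907/1178.

3907/1178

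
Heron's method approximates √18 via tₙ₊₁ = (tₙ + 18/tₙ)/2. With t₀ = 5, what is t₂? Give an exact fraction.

t₁ = (5 + 18/5)/2 = 43/10.
t₂ = (43/10 + 18/(43/10))/2 = 3649/860.

3649/860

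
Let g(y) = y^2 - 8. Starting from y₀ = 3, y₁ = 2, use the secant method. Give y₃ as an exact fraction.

g(3) = 1, g(2) = -4. y₂ = 2 - (-4)·(2 - 3)/((-4) - 1) = 14/5.
g(2) = -4, g(14/5) = -4/25. y₃ = (14/5) - (-4/25)·((14/5) - 2)/((-4/25) - (-4)) = 17/6.

17/6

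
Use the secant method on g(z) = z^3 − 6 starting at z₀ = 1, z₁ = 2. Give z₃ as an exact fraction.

g(1) = −5, g(2) = 2. z₂ = 2 − 2·(2 − 1)/(2 − (−5)) = 12/7.
g(2) = 2, g(12/7) = −330/343. z₃ = (12/7) − (−330/343)·((12/7) − 2)/((−330/343) − 2) = 459/254.

459/254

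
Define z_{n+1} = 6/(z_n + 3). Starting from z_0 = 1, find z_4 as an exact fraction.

z_1 = 6/(1 + 3) = 3/2.
z_2 = 6/(3/2 + 3) = 4/3.
z_3 = 6/(4/3 + 3) = 18/13.
z_4 = 6/(18/13 + 3) = 26/19.

26/19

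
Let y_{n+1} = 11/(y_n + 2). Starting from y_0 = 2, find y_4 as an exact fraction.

902/373

y_1 = 11/(2 + 2) = 11/4.
y_2 = 11/(11/4 + 2) = 44/19.
y_3 = 11/(44/19 + 2) = 209/82.
y_4 = 11/(209/82 + 2) = 902/373.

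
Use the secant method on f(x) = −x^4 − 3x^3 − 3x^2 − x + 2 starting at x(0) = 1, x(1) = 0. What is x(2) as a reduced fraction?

1/4

f(1) = −6, f(0) = 2. x(2) = 0 − 2·(0 − 1)/(2 − (−6)) = 1/4.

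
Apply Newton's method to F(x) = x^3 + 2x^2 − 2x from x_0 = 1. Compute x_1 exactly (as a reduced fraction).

4/5

F'(x) = 3x^2 + 4x − 2.
F(1) = 1, F'(1) = 5, so x_1 = 1 − 1/5 = 4/5.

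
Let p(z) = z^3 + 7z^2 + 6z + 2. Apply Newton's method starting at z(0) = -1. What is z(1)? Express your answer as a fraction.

-3/5

p'(z) = 3z^2 + 14z + 6.
p(-1) = 2, p'(-1) = -5, so z(1) = (-1) - 2/(-5) = -3/5.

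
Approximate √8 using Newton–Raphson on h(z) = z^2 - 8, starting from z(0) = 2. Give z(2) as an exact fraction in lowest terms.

h'(z) = 2z.
h(2) = -4, h'(2) = 4, so z(1) = 2 - (-4)/4 = 3.
h(3) = 1, h'(3) = 6, so z(2) = 3 - 1/6 = 17/6.

17/6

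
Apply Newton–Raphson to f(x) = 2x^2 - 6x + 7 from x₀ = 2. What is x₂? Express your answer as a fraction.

f'(x) = 4x - 6.
f(2) = 3, f'(2) = 2, so x₁ = 2 - 3/2 = 1/2.
f(1/2) = 9/2, f'(1/2) = -4, so x₂ = (1/2) - (9/2)/(-4) = 13/8.

13/8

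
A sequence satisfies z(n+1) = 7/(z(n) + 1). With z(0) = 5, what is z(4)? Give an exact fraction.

385/146

z(1) = 7/(5 + 1) = 7/6.
z(2) = 7/(7/6 + 1) = 42/13.
z(3) = 7/(42/13 + 1) = 91/55.
z(4) = 7/(91/55 + 1) = 385/146.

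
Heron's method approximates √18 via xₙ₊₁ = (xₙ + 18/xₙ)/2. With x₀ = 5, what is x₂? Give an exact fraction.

3649/860

x₁ = (5 + 18/5)/2 = 43/10.
x₂ = (43/10 + 18/(43/10))/2 = 3649/860.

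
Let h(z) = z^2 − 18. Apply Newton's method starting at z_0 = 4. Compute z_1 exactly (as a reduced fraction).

17/4

h'(z) = 2z.
h(4) = −2, h'(4) = 8, so z_1 = 4 − (−2)/8 = 17/4.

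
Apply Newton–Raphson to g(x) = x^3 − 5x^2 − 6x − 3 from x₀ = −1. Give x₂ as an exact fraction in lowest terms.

341/238

g'(x) = 3x^2 − 10x − 6.
g(−1) = −3, g'(−1) = 7, so x₁ = (−1) − (−3)/7 = −4/7.
g(−4/7) = −477/343, g'(−4/7) = 34/49, so x₂ = (−4/7) − (−477/343)/(34/49) = 341/238.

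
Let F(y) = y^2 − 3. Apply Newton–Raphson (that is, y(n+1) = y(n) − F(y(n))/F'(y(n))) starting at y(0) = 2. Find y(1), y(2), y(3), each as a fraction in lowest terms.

F'(y) = 2y.
F(2) = 1, F'(2) = 4, so y(1) = 2 − 1/4 = 7/4.
F(7/4) = 1/16, F'(7/4) = 7/2, so y(2) = (7/4) − (1/16)/(7/2) = 97/56.
F(97/56) = 1/3136, F'(97/56) = 97/28, so y(3) = (97/56) − (1/3136)/(97/28) = 18817/10864.

y(1) = 7/4, y(2) = 97/56, y(3) = 18817/10864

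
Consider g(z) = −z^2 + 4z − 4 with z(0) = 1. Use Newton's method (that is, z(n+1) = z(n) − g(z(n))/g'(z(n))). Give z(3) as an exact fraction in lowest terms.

g'(z) = −2z + 4.
g(1) = −1, g'(1) = 2, so z(1) = 1 − (−1)/2 = 3/2.
g(3/2) = −1/4, g'(3/2) = 1, so z(2) = (3/2) − (−1/4)/1 = 7/4.
g(7/4) = −1/16, g'(7/4) = 1/2, so z(3) = (7/4) − (−1/16)/(1/2) = 15/8.

15/8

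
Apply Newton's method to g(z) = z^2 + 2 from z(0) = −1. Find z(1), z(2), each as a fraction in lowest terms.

z(1) = 1/2, z(2) = −7/4

g'(z) = 2z.
g(−1) = 3, g'(−1) = −2, so z(1) = (−1) − 3/(−2) = 1/2.
g(1/2) = 9/4, g'(1/2) = 1, so z(2) = (1/2) − (9/4)/1 = −7/4.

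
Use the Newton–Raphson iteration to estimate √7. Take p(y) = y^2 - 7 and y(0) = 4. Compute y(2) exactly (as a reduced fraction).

977/368

p'(y) = 2y.
p(4) = 9, p'(4) = 8, so y(1) = 4 - 9/8 = 23/8.
p(23/8) = 81/64, p'(23/8) = 23/4, so y(2) = (23/8) - (81/64)/(23/4) = 977/368.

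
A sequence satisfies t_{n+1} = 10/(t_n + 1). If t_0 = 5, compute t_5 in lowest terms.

590/249

t_1 = 10/(5 + 1) = 5/3.
t_2 = 10/(5/3 + 1) = 15/4.
t_3 = 10/(15/4 + 1) = 40/19.
t_4 = 10/(40/19 + 1) = 190/59.
t_5 = 10/(190/59 + 1) = 590/249.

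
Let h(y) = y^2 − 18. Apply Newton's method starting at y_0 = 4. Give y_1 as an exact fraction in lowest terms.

h'(y) = 2y.
h(4) = −2, h'(4) = 8, so y_1 = 4 − (−2)/8 = 17/4.

17/4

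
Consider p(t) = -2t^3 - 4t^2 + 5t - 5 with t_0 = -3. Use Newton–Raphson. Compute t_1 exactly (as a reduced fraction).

-77/25

p'(t) = -6t^2 - 8t + 5.
p(-3) = -2, p'(-3) = -25, so t_1 = (-3) - (-2)/(-25) = -77/25.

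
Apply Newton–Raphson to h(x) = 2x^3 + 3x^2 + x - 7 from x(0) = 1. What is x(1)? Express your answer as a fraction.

h'(x) = 6x^2 + 6x + 1.
h(1) = -1, h'(1) = 13, so x(1) = 1 - (-1)/13 = 14/13.

14/13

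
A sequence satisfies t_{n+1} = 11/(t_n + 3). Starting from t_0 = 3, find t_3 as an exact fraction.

319/153

t_1 = 11/(3 + 3) = 11/6.
t_2 = 11/(11/6 + 3) = 66/29.
t_3 = 11/(66/29 + 3) = 319/153.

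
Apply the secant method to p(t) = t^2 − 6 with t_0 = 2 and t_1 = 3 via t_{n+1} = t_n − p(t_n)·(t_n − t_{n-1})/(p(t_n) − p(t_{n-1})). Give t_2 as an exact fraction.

p(2) = −2, p(3) = 3. t_2 = 3 − 3·(3 − 2)/(3 − (−2)) = 12/5.

12/5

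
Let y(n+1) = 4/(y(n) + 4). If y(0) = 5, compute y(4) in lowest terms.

y(1) = 4/(5 + 4) = 4/9.
y(2) = 4/(4/9 + 4) = 9/10.
y(3) = 4/(9/10 + 4) = 40/49.
y(4) = 4/(40/49 + 4) = 49/59.

49/59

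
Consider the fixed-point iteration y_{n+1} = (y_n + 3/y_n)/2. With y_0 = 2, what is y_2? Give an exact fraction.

y_1 = (2 + 3/2)/2 = 7/4.
y_2 = (7/4 + 3/(7/4))/2 = 97/56.

97/56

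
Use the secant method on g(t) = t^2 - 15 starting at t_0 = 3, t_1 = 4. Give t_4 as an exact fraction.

1921/496

g(3) = -6, g(4) = 1. t_2 = 4 - 1·(4 - 3)/(1 - (-6)) = 27/7.
g(4) = 1, g(27/7) = -6/49. t_3 = (27/7) - (-6/49)·((27/7) - 4)/((-6/49) - 1) = 213/55.
g(27/7) = -6/49, g(213/55) = -6/3025. t_4 = (213/55) - (-6/3025)·((213/55) - (27/7))/((-6/3025) - (-6/49)) = 1921/496.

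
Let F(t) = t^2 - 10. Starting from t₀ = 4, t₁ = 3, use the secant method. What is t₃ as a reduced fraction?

136/43

F(4) = 6, F(3) = -1. t₂ = 3 - (-1)·(3 - 4)/((-1) - 6) = 22/7.
F(3) = -1, F(22/7) = -6/49. t₃ = (22/7) - (-6/49)·((22/7) - 3)/((-6/49) - (-1)) = 136/43.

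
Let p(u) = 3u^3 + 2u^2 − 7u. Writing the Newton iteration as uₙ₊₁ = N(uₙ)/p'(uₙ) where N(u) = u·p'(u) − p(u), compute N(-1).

p'(u) = 9u^2 + 4u − 7.
N(u) = u·p'(u) − p(u) = u·(9u^2 + 4u − 7) − (3u^3 + 2u^2 − 7u) = 6u^3 + 2u^2.
N(-1) = −4.

−4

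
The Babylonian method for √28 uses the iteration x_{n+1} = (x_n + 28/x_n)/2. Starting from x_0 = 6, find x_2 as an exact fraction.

x_1 = (6 + 28/6)/2 = 16/3.
x_2 = (16/3 + 28/(16/3))/2 = 127/24.

127/24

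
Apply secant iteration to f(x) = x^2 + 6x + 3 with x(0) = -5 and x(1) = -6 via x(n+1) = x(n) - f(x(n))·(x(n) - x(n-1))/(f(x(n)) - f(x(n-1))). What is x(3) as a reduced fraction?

f(-5) = -2, f(-6) = 3. x(2) = (-6) - 3·((-6) - (-5))/(3 - (-2)) = -27/5.
f(-6) = 3, f(-27/5) = -6/25. x(3) = (-27/5) - (-6/25)·((-27/5) - (-6))/((-6/25) - 3) = -49/9.

-49/9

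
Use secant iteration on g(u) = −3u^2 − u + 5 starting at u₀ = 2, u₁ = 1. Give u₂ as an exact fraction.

11/10

g(2) = −9, g(1) = 1. u₂ = 1 − 1·(1 − 2)/(1 − (−9)) = 11/10.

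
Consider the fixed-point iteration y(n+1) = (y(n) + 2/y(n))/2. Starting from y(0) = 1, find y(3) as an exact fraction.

577/408

y(1) = (1 + 2/1)/2 = 3/2.
y(2) = (3/2 + 2/(3/2))/2 = 17/12.
y(3) = (17/12 + 2/(17/12))/2 = 577/408.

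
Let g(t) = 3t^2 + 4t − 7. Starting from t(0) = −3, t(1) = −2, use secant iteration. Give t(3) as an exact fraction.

g(−3) = 8, g(−2) = −3. t(2) = (−2) − (−3)·((−2) − (−3))/((−3) − 8) = −25/11.
g(−2) = −3, g(−25/11) = −72/121. t(3) = (−25/11) − (−72/121)·((−25/11) − (−2))/((−72/121) − (−3)) = −227/97.

−227/97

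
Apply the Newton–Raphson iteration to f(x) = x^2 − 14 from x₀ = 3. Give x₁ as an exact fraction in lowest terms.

23/6

f'(x) = 2x.
f(3) = −5, f'(3) = 6, so x₁ = 3 − (−5)/6 = 23/6.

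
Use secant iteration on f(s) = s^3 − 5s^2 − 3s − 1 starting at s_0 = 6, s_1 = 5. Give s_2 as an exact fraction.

181/33

f(6) = 17, f(5) = −16. s_2 = 5 − (−16)·(5 − 6)/((−16) − 17) = 181/33.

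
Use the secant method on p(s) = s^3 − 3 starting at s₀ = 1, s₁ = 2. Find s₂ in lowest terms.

9/7

p(1) = −2, p(2) = 5. s₂ = 2 − 5·(2 − 1)/(5 − (−2)) = 9/7.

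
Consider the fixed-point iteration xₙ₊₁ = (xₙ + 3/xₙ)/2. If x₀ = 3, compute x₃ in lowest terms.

x₁ = (3 + 3/3)/2 = 2.
x₂ = (2 + 3/2)/2 = 7/4.
x₃ = (7/4 + 3/(7/4))/2 = 97/56.

97/56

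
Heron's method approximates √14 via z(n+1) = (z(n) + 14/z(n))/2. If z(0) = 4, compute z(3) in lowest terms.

z(1) = (4 + 14/4)/2 = 15/4.
z(2) = (15/4 + 14/(15/4))/2 = 449/120.
z(3) = (449/120 + 14/(449/120))/2 = 403201/107760.

403201/107760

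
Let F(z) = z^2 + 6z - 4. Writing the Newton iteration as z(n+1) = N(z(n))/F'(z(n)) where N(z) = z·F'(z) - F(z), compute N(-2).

8

F'(z) = 2z + 6.
N(z) = z·F'(z) - F(z) = z·(2z + 6) - (z^2 + 6z - 4) = z^2 + 4.
N(-2) = 8.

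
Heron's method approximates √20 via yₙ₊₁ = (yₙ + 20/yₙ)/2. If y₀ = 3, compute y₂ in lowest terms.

1561/348

y₁ = (3 + 20/3)/2 = 29/6.
y₂ = (29/6 + 20/(29/6))/2 = 1561/348.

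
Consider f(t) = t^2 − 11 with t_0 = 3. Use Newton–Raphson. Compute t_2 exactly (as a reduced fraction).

f'(t) = 2t.
f(3) = −2, f'(3) = 6, so t_1 = 3 − (−2)/6 = 10/3.
f(10/3) = 1/9, f'(10/3) = 20/3, so t_2 = (10/3) − (1/9)/(20/3) = 199/60.

199/60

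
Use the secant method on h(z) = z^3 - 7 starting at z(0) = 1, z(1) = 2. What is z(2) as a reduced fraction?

h(1) = -6, h(2) = 1. z(2) = 2 - 1·(2 - 1)/(1 - (-6)) = 13/7.

13/7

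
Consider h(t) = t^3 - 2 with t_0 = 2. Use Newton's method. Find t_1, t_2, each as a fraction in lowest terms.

t_1 = 3/2, t_2 = 35/27

h'(t) = 3t^2.
h(2) = 6, h'(2) = 12, so t_1 = 2 - 6/12 = 3/2.
h(3/2) = 11/8, h'(3/2) = 27/4, so t_2 = (3/2) - (11/8)/(27/4) = 35/27.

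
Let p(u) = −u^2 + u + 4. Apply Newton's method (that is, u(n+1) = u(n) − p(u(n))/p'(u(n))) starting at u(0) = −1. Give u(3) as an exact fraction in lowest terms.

−9805/6279

p'(u) = −2u + 1.
p(−1) = 2, p'(−1) = 3, so u(1) = (−1) − 2/3 = −5/3.
p(−5/3) = −4/9, p'(−5/3) = 13/3, so u(2) = (−5/3) − (−4/9)/(13/3) = −61/39.
p(−61/39) = −16/1521, p'(−61/39) = 161/39, so u(3) = (−61/39) − (−16/1521)/(161/39) = −9805/6279.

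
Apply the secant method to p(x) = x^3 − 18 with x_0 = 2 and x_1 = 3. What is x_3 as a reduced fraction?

2402/921

p(2) = −10, p(3) = 9. x_2 = 3 − 9·(3 − 2)/(9 − (−10)) = 48/19.
p(3) = 9, p(48/19) = −12870/6859. x_3 = (48/19) − (−12870/6859)·((48/19) − 3)/((−12870/6859) − 9) = 2402/921.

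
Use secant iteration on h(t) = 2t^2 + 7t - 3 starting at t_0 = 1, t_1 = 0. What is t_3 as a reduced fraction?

9/23

h(1) = 6, h(0) = -3. t_2 = 0 - (-3)·(0 - 1)/((-3) - 6) = 1/3.
h(0) = -3, h(1/3) = -4/9. t_3 = (1/3) - (-4/9)·((1/3) - 0)/((-4/9) - (-3)) = 9/23.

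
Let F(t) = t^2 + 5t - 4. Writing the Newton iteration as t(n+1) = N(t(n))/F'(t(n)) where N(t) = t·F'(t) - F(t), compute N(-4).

F'(t) = 2t + 5.
N(t) = t·F'(t) - F(t) = t·(2t + 5) - (t^2 + 5t - 4) = t^2 + 4.
N(-4) = 20.

20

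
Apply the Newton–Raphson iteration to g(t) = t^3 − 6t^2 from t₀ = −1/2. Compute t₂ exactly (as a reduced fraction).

−1232/9315

g'(t) = 3t^2 − 12t.
g(−1/2) = −13/8, g'(−1/2) = 27/4, so t₁ = (−1/2) − (−13/8)/(27/4) = −7/27.
g(−7/27) = −8281/19683, g'(−7/27) = 805/243, so t₂ = (−7/27) − (−8281/19683)/(805/243) = −1232/9315.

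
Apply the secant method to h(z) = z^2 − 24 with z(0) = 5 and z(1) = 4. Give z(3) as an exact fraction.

49/10

h(5) = 1, h(4) = −8. z(2) = 4 − (−8)·(4 − 5)/((−8) − 1) = 44/9.
h(4) = −8, h(44/9) = −8/81. z(3) = (44/9) − (−8/81)·((44/9) − 4)/((−8/81) − (−8)) = 49/10.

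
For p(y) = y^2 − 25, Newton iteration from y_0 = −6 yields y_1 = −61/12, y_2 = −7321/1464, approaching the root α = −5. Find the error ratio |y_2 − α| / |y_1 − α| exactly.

1/122

y_1 − α = −61/12 − (−5) = −61/12 + 5 = −1/12, so |y_1 − α| = 1/12.
y_2 − α = −7321/1464 − (−5) = −7321/1464 + 5 = −1/1464, so |y_2 − α| = 1/1464.
Ratio = (1/1464) / (1/12) = 1/122.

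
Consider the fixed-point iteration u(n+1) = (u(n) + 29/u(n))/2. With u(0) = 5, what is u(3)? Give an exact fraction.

528527/98145

u(1) = (5 + 29/5)/2 = 27/5.
u(2) = (27/5 + 29/(27/5))/2 = 727/135.
u(3) = (727/135 + 29/(727/135))/2 = 528527/98145.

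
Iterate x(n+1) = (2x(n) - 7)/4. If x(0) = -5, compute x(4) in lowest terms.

x(1) = (2·(-5) - 7)/4 = -17/4.
x(2) = (2·(-17/4) - 7)/4 = -31/8.
x(3) = (2·(-31/8) - 7)/4 = -59/16.
x(4) = (2·(-59/16) - 7)/4 = -115/32.

-115/32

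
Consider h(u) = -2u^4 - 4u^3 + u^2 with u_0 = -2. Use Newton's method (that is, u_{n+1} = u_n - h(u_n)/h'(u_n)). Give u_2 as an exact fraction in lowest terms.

-273/122

h'(u) = -8u^3 - 12u^2 + 2u.
h(-2) = 4, h'(-2) = 12, so u_1 = (-2) - 4/12 = -7/3.
h(-7/3) = -245/81, h'(-7/3) = 854/27, so u_2 = (-7/3) - (-245/81)/(854/27) = -273/122.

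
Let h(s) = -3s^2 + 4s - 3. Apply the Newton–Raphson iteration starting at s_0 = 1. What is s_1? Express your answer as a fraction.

0

h'(s) = -6s + 4.
h(1) = -2, h'(1) = -2, so s_1 = 1 - (-2)/(-2) = 0.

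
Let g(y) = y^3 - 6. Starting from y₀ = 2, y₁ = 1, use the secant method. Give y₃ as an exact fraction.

g(2) = 2, g(1) = -5. y₂ = 1 - (-5)·(1 - 2)/((-5) - 2) = 12/7.
g(1) = -5, g(12/7) = -330/343. y₃ = (12/7) - (-330/343)·((12/7) - 1)/((-330/343) - (-5)) = 522/277.

522/277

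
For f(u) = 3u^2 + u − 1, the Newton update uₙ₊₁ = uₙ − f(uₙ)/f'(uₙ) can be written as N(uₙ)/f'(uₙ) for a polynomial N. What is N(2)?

13

f'(u) = 6u + 1.
N(u) = u·f'(u) − f(u) = u·(6u + 1) − (3u^2 + u − 1) = 3u^2 + 1.
N(2) = 13.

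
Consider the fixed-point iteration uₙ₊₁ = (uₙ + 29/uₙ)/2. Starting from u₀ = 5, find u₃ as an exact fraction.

u₁ = (5 + 29/5)/2 = 27/5.
u₂ = (27/5 + 29/(27/5))/2 = 727/135.
u₃ = (727/135 + 29/(727/135))/2 = 528527/98145.

528527/98145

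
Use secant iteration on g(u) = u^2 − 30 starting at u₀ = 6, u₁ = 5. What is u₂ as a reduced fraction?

g(6) = 6, g(5) = −5. u₂ = 5 − (−5)·(5 − 6)/((−5) − 6) = 60/11.

60/11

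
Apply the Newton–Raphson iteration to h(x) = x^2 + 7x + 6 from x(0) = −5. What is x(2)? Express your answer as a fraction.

h'(x) = 2x + 7.
h(−5) = −4, h'(−5) = −3, so x(1) = (−5) − (−4)/(−3) = −19/3.
h(−19/3) = 16/9, h'(−19/3) = −17/3, so x(2) = (−19/3) − (16/9)/(−17/3) = −307/51.

−307/51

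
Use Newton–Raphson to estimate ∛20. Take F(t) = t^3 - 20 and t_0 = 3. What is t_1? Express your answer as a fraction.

74/27

F'(t) = 3t^2.
F(3) = 7, F'(3) = 27, so t_1 = 3 - 7/27 = 74/27.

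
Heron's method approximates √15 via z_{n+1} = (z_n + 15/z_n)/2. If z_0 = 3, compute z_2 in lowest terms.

z_1 = (3 + 15/3)/2 = 4.
z_2 = (4 + 15/4)/2 = 31/8.

31/8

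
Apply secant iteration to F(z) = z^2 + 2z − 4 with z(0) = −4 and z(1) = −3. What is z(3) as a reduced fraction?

−68/21

F(−4) = 4, F(−3) = −1. z(2) = (−3) − (−1)·((−3) − (−4))/((−1) − 4) = −16/5.
F(−3) = −1, F(−16/5) = −4/25. z(3) = (−16/5) − (−4/25)·((−16/5) − (−3))/((−4/25) − (−1)) = −68/21.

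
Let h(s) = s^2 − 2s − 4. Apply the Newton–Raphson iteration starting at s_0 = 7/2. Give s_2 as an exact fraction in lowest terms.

h'(s) = 2s − 2.
h(7/2) = 5/4, h'(7/2) = 5, so s_1 = (7/2) − (5/4)/5 = 13/4.
h(13/4) = 1/16, h'(13/4) = 9/2, so s_2 = (13/4) − (1/16)/(9/2) = 233/72.

233/72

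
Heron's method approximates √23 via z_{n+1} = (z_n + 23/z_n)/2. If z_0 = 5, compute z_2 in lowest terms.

1151/240

z_1 = (5 + 23/5)/2 = 24/5.
z_2 = (24/5 + 23/(24/5))/2 = 1151/240.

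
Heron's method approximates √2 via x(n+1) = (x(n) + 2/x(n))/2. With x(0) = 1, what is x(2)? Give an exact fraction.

x(1) = (1 + 2/1)/2 = 3/2.
x(2) = (3/2 + 2/(3/2))/2 = 17/12.

17/12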